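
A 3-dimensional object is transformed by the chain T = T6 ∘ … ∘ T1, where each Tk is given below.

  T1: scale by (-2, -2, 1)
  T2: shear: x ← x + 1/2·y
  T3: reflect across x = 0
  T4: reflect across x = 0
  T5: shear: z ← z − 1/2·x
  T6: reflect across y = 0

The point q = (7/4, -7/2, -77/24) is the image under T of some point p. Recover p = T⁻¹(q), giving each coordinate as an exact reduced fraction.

p = (0, -7/4, -7/3)

T1 = [-2 0 0 0; 0 -2 0 0; 0 0 1 0; 0 0 0 1]
T2·T1 = [-2 -1 0 0; 0 -2 0 0; 0 0 1 0; 0 0 0 1]
T3·…·T1 = [2 1 0 0; 0 -2 0 0; 0 0 1 0; 0 0 0 1]
T4·…·T1 = [-2 -1 0 0; 0 -2 0 0; 0 0 1 0; 0 0 0 1]
T5·…·T1 = [-2 -1 0 0; 0 -2 0 0; 1 1/2 1 0; 0 0 0 1]
T6·…·T1 = [-2 -1 0 0; 0 2 0 0; 1 1/2 1 0; 0 0 0 1]
det M = -4; M⁻¹ = [-1/2 -1/4 0 0; 0 1/2 0 0; 1/2 0 1 0; 0 0 0 1]
M⁻¹ · (7/4, -7/2, -77/24)ᵀ = (0, -7/4, -7/3)ᵀ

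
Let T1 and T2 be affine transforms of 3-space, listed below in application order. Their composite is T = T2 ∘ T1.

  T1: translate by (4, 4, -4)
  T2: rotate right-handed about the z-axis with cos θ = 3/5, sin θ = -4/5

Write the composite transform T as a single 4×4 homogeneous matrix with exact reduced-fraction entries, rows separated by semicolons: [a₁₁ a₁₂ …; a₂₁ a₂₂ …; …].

T = [3/5 4/5 0 28/5; -4/5 3/5 0 -4/5; 0 0 1 -4; 0 0 0 1]

T1 = [1 0 0 4; 0 1 0 4; 0 0 1 -4; 0 0 0 1]
T2·T1 = [3/5 4/5 0 28/5; -4/5 3/5 0 -4/5; 0 0 1 -4; 0 0 0 1]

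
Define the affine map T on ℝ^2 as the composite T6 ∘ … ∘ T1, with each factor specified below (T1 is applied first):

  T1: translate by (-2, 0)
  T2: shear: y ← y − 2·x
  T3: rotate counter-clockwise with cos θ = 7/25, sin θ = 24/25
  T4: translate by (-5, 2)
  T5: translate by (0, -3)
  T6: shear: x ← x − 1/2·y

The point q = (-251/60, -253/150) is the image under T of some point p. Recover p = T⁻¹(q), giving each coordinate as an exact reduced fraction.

T1 = [1 0 -2; 0 1 0; 0 0 1]
T2·T1 = [1 0 -2; -2 1 4; 0 0 1]
T3·…·T1 = [11/5 -24/25 -22/5; 2/5 7/25 -4/5; 0 0 1]
T4·…·T1 = [11/5 -24/25 -47/5; 2/5 7/25 6/5; 0 0 1]
T5·…·T1 = [11/5 -24/25 -47/5; 2/5 7/25 -9/5; 0 0 1]
T6·…·T1 = [2 -11/10 -17/2; 2/5 7/25 -9/5; 0 0 1]
det M = 1; M⁻¹ = [7/25 11/10 109/25; -2/5 2 1/5; 0 0 1]
M⁻¹ · (-251/60, -253/150)ᵀ = (4/3, -3/2)ᵀ

p = (4/3, -3/2)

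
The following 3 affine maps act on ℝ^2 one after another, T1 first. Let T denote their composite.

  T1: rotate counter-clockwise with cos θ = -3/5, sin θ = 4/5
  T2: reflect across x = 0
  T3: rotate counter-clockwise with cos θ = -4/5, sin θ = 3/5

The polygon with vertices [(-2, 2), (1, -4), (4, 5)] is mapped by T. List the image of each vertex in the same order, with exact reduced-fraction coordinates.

image vertices: (34/25, 62/25), (4/25, -103/25), (-131/25, 92/25)

T1 rotate counter-clockwise with cos θ = -3/5, sin θ = 4/5: (-2, 2) → (-2/5, -14/5); (1, -4) → (13/5, 16/5); (4, 5) → (-32/5, 1/5)
T2 reflect across x = 0: (-2/5, -14/5) → (2/5, -14/5); (13/5, 16/5) → (-13/5, 16/5); (-32/5, 1/5) → (32/5, 1/5)
T3 rotate counter-clockwise with cos θ = -4/5, sin θ = 3/5: (2/5, -14/5) → (34/25, 62/25); (-13/5, 16/5) → (4/25, -103/25); (32/5, 1/5) → (-131/25, 92/25)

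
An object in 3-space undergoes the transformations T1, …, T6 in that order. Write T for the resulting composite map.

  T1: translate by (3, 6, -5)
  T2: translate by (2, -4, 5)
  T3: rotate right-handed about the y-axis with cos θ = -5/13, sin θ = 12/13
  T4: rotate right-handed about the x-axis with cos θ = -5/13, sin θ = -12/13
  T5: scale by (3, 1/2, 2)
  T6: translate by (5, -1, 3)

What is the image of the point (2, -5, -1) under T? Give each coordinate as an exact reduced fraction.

T1 translate by (3, 6, -5): (2, -5, -1) → (5, 1, -6)
T2 translate by (2, -4, 5): (5, 1, -6) → (7, -3, -1)
T3 rotate right-handed about the y-axis with cos θ = -5/13, sin θ = 12/13: (7, -3, -1) → (-47/13, -3, -79/13)
T4 rotate right-handed about the x-axis with cos θ = -5/13, sin θ = -12/13: (-47/13, -3, -79/13) → (-47/13, -753/169, 863/169)
T5 scale by (3, 1/2, 2): (-47/13, -753/169, 863/169) → (-141/13, -753/338, 1726/169)
T6 translate by (5, -1, 3): (-141/13, -753/338, 1726/169) → (-76/13, -1091/338, 2233/169)

T(p) = (-76/13, -1091/338, 2233/169)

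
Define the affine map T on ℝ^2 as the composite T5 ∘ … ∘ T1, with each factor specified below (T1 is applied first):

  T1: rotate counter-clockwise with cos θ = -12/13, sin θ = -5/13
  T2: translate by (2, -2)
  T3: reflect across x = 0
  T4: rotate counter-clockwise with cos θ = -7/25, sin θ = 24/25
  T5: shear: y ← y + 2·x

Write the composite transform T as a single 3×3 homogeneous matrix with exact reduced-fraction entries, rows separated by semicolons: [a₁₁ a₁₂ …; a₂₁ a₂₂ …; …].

T = [36/325 323/325 62/25; 79/65 122/65 18/5; 0 0 1]

T1 = [-12/13 5/13 0; -5/13 -12/13 0; 0 0 1]
T2·T1 = [-12/13 5/13 2; -5/13 -12/13 -2; 0 0 1]
T3·…·T1 = [12/13 -5/13 -2; -5/13 -12/13 -2; 0 0 1]
T4·…·T1 = [36/325 323/325 62/25; 323/325 -36/325 -34/25; 0 0 1]
T5·…·T1 = [36/325 323/325 62/25; 79/65 122/65 18/5; 0 0 1]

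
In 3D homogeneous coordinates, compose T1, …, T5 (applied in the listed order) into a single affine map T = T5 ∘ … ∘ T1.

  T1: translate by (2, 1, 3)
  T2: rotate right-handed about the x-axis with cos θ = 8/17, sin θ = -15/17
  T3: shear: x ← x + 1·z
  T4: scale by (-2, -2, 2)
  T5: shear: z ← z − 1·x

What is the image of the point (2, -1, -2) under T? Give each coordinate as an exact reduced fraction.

T(p) = (-152/17, -30/17, 168/17)

T1 translate by (2, 1, 3): (2, -1, -2) → (4, 0, 1)
T2 rotate right-handed about the x-axis with cos θ = 8/17, sin θ = -15/17: (4, 0, 1) → (4, 15/17, 8/17)
T3 shear: x ← x + 1·z: (4, 15/17, 8/17) → (76/17, 15/17, 8/17)
T4 scale by (-2, -2, 2): (76/17, 15/17, 8/17) → (-152/17, -30/17, 16/17)
T5 shear: z ← z − 1·x: (-152/17, -30/17, 16/17) → (-152/17, -30/17, 168/17)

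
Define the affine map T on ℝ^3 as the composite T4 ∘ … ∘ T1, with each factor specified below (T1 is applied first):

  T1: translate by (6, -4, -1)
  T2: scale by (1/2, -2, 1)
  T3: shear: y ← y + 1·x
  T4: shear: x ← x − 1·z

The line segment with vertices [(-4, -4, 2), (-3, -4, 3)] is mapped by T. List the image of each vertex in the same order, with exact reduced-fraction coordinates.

T1 translate by (6, -4, -1): (-4, -4, 2) → (2, -8, 1); (-3, -4, 3) → (3, -8, 2)
T2 scale by (1/2, -2, 1): (2, -8, 1) → (1, 16, 1); (3, -8, 2) → (3/2, 16, 2)
T3 shear: y ← y + 1·x: (1, 16, 1) → (1, 17, 1); (3/2, 16, 2) → (3/2, 35/2, 2)
T4 shear: x ← x − 1·z: (1, 17, 1) → (0, 17, 1); (3/2, 35/2, 2) → (-1/2, 35/2, 2)

image vertices: (0, 17, 1), (-1/2, 35/2, 2)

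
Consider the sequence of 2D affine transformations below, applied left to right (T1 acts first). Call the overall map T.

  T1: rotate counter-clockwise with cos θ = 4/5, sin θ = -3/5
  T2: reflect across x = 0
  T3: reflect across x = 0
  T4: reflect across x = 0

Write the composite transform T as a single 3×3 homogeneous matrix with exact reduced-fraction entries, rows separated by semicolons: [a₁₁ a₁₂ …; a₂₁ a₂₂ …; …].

T1 = [4/5 3/5 0; -3/5 4/5 0; 0 0 1]
T2·T1 = [-4/5 -3/5 0; -3/5 4/5 0; 0 0 1]
T3·…·T1 = [4/5 3/5 0; -3/5 4/5 0; 0 0 1]
T4·…·T1 = [-4/5 -3/5 0; -3/5 4/5 0; 0 0 1]

T = [-4/5 -3/5 0; -3/5 4/5 0; 0 0 1]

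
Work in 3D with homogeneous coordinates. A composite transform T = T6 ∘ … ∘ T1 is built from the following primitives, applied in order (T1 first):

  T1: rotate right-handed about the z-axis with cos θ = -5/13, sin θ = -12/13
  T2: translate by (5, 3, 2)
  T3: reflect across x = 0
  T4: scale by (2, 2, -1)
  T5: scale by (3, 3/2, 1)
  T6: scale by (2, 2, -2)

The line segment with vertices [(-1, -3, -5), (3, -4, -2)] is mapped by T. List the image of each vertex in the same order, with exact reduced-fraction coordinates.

image vertices: (-408/13, 396/13, -6), (-24/13, 138/13, 0)

T1 rotate right-handed about the z-axis with cos θ = -5/13, sin θ = -12/13: (-1, -3, -5) → (-31/13, 27/13, -5); (3, -4, -2) → (-63/13, -16/13, -2)
T2 translate by (5, 3, 2): (-31/13, 27/13, -5) → (34/13, 66/13, -3); (-63/13, -16/13, -2) → (2/13, 23/13, 0)
T3 reflect across x = 0: (34/13, 66/13, -3) → (-34/13, 66/13, -3); (2/13, 23/13, 0) → (-2/13, 23/13, 0)
T4 scale by (2, 2, -1): (-34/13, 66/13, -3) → (-68/13, 132/13, 3); (-2/13, 23/13, 0) → (-4/13, 46/13, 0)
T5 scale by (3, 3/2, 1): (-68/13, 132/13, 3) → (-204/13, 198/13, 3); (-4/13, 46/13, 0) → (-12/13, 69/13, 0)
T6 scale by (2, 2, -2): (-204/13, 198/13, 3) → (-408/13, 396/13, -6); (-12/13, 69/13, 0) → (-24/13, 138/13, 0)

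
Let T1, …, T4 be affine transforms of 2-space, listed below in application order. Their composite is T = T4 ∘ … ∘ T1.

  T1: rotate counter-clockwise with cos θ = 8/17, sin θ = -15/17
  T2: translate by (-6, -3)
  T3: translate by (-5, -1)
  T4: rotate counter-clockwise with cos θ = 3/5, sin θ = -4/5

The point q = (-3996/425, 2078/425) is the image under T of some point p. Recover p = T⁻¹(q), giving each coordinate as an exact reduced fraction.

T1 = [8/17 15/17 0; -15/17 8/17 0; 0 0 1]
T2·T1 = [8/17 15/17 -6; -15/17 8/17 -3; 0 0 1]
T3·…·T1 = [8/17 15/17 -11; -15/17 8/17 -4; 0 0 1]
T4·…·T1 = [-36/85 77/85 -49/5; -77/85 -36/85 32/5; 0 0 1]
det M = 1; M⁻¹ = [-36/85 -77/85 28/17; 77/85 -36/85 197/17; 0 0 1]
M⁻¹ · (-3996/425, 2078/425)ᵀ = (6/5, 1)ᵀ

p = (6/5, 1)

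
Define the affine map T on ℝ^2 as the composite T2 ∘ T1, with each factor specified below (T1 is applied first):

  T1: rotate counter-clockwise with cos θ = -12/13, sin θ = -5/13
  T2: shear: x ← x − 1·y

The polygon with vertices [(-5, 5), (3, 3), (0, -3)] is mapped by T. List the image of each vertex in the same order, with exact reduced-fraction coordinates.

T1 rotate counter-clockwise with cos θ = -12/13, sin θ = -5/13: (-5, 5) → (85/13, -35/13); (3, 3) → (-21/13, -51/13); (0, -3) → (-15/13, 36/13)
T2 shear: x ← x − 1·y: (85/13, -35/13) → (120/13, -35/13); (-21/13, -51/13) → (30/13, -51/13); (-15/13, 36/13) → (-51/13, 36/13)

image vertices: (120/13, -35/13), (30/13, -51/13), (-51/13, 36/13)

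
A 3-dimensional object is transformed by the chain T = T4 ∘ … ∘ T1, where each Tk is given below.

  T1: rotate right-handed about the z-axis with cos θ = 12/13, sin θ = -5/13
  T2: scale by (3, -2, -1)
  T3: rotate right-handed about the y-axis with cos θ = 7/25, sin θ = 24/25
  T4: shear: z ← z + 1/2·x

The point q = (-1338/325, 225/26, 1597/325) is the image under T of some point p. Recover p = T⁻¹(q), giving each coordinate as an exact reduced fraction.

T1 = [12/13 5/13 0 0; -5/13 12/13 0 0; 0 0 1 0; 0 0 0 1]
T2·T1 = [36/13 15/13 0 0; 10/13 -24/13 0 0; 0 0 -1 0; 0 0 0 1]
T3·…·T1 = [252/325 21/65 -24/25 0; 10/13 -24/13 0 0; -864/325 -72/65 -7/25 0; 0 0 0 1]
T4·…·T1 = [252/325 21/65 -24/25 0; 10/13 -24/13 0 0; -738/325 -123/130 -19/25 0; 0 0 0 1]
det M = 6; M⁻¹ = [76/325 5/26 -96/325 0; 19/195 -6/13 -8/65 0; -41/50 0 -7/25 0; 0 0 0 1]
M⁻¹ · (-1338/325, 225/26, 1597/325)ᵀ = (-3/4, -5, 2)ᵀ

p = (-3/4, -5, 2)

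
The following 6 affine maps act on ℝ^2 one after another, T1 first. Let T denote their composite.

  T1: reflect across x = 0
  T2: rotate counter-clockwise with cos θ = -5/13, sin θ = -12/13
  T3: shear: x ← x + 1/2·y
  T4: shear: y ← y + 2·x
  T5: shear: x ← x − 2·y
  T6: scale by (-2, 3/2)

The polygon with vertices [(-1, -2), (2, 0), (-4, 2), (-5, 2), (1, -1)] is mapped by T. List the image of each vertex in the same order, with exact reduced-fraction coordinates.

T1 reflect across x = 0: (-1, -2) → (1, -2); (2, 0) → (-2, 0); (-4, 2) → (4, 2); (-5, 2) → (5, 2); (1, -1) → (-1, -1)
T2 rotate counter-clockwise with cos θ = -5/13, sin θ = -12/13: (1, -2) → (-29/13, -2/13); (-2, 0) → (10/13, 24/13); (4, 2) → (4/13, -58/13); (5, 2) → (-1/13, -70/13); (-1, -1) → (-7/13, 17/13)
T3 shear: x ← x + 1/2·y: (-29/13, -2/13) → (-30/13, -2/13); (10/13, 24/13) → (22/13, 24/13); (4/13, -58/13) → (-25/13, -58/13); (-1/13, -70/13) → (-36/13, -70/13); (-7/13, 17/13) → (3/26, 17/13)
T4 shear: y ← y + 2·x: (-30/13, -2/13) → (-30/13, -62/13); (22/13, 24/13) → (22/13, 68/13); (-25/13, -58/13) → (-25/13, -108/13); (-36/13, -70/13) → (-36/13, -142/13); (3/26, 17/13) → (3/26, 20/13)
T5 shear: x ← x − 2·y: (-30/13, -62/13) → (94/13, -62/13); (22/13, 68/13) → (-114/13, 68/13); (-25/13, -108/13) → (191/13, -108/13); (-36/13, -142/13) → (248/13, -142/13); (3/26, 20/13) → (-77/26, 20/13)
T6 scale by (-2, 3/2): (94/13, -62/13) → (-188/13, -93/13); (-114/13, 68/13) → (228/13, 102/13); (191/13, -108/13) → (-382/13, -162/13); (248/13, -142/13) → (-496/13, -213/13); (-77/26, 20/13) → (77/13, 30/13)

image vertices: (-188/13, -93/13), (228/13, 102/13), (-382/13, -162/13), (-496/13, -213/13), (77/13, 30/13)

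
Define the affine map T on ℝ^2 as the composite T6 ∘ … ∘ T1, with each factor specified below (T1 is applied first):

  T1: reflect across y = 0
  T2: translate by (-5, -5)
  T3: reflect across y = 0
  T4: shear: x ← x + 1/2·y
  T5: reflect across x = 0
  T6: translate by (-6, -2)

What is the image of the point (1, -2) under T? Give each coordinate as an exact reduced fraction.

T1 reflect across y = 0: (1, -2) → (1, 2)
T2 translate by (-5, -5): (1, 2) → (-4, -3)
T3 reflect across y = 0: (-4, -3) → (-4, 3)
T4 shear: x ← x + 1/2·y: (-4, 3) → (-5/2, 3)
T5 reflect across x = 0: (-5/2, 3) → (5/2, 3)
T6 translate by (-6, -2): (5/2, 3) → (-7/2, 1)

T(p) = (-7/2, 1)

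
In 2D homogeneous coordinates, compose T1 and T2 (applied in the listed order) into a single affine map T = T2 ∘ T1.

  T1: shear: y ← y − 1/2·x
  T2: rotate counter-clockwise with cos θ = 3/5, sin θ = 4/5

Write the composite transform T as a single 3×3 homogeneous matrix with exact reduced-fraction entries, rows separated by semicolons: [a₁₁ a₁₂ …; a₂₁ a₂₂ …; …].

T = [1 -4/5 0; 1/2 3/5 0; 0 0 1]

T1 = [1 0 0; -1/2 1 0; 0 0 1]
T2·T1 = [1 -4/5 0; 1/2 3/5 0; 0 0 1]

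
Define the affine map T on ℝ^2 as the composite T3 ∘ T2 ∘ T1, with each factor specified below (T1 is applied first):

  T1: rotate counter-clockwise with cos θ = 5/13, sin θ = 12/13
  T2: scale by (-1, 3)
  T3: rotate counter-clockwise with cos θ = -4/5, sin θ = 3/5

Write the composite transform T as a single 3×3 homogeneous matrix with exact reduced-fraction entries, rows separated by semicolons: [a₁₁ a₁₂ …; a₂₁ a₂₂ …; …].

T = [-88/65 -93/65 0; -159/65 -24/65 0; 0 0 1]

T1 = [5/13 -12/13 0; 12/13 5/13 0; 0 0 1]
T2·T1 = [-5/13 12/13 0; 36/13 15/13 0; 0 0 1]
T3·…·T1 = [-88/65 -93/65 0; -159/65 -24/65 0; 0 0 1]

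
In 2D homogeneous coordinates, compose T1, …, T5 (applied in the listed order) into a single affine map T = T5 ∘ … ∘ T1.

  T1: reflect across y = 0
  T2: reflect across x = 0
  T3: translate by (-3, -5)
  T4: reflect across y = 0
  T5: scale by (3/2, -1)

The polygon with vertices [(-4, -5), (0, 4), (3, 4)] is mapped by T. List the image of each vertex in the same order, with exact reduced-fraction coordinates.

T1 reflect across y = 0: (-4, -5) → (-4, 5); (0, 4) → (0, -4); (3, 4) → (3, -4)
T2 reflect across x = 0: (-4, 5) → (4, 5); (0, -4) → (0, -4); (3, -4) → (-3, -4)
T3 translate by (-3, -5): (4, 5) → (1, 0); (0, -4) → (-3, -9); (-3, -4) → (-6, -9)
T4 reflect across y = 0: (1, 0) → (1, 0); (-3, -9) → (-3, 9); (-6, -9) → (-6, 9)
T5 scale by (3/2, -1): (1, 0) → (3/2, 0); (-3, 9) → (-9/2, -9); (-6, 9) → (-9, -9)

image vertices: (3/2, 0), (-9/2, -9), (-9, -9)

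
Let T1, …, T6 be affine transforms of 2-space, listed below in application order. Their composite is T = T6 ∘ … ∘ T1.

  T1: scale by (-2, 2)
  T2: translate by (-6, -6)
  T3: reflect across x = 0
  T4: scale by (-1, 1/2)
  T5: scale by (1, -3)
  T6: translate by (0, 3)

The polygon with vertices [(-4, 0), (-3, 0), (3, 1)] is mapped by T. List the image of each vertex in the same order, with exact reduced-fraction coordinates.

image vertices: (2, 12), (0, 12), (-12, 9)

T1 scale by (-2, 2): (-4, 0) → (8, 0); (-3, 0) → (6, 0); (3, 1) → (-6, 2)
T2 translate by (-6, -6): (8, 0) → (2, -6); (6, 0) → (0, -6); (-6, 2) → (-12, -4)
T3 reflect across x = 0: (2, -6) → (-2, -6); (0, -6) → (0, -6); (-12, -4) → (12, -4)
T4 scale by (-1, 1/2): (-2, -6) → (2, -3); (0, -6) → (0, -3); (12, -4) → (-12, -2)
T5 scale by (1, -3): (2, -3) → (2, 9); (0, -3) → (0, 9); (-12, -2) → (-12, 6)
T6 translate by (0, 3): (2, 9) → (2, 12); (0, 9) → (0, 12); (-12, 6) → (-12, 9)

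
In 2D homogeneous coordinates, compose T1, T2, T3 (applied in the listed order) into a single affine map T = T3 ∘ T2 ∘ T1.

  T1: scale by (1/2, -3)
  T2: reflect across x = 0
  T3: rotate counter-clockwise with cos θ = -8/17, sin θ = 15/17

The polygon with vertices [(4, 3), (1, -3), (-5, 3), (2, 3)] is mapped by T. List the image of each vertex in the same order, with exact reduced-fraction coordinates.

image vertices: (151/17, 42/17), (-131/17, -159/34), (115/17, 219/34), (143/17, 57/17)

T1 scale by (1/2, -3): (4, 3) → (2, -9); (1, -3) → (1/2, 9); (-5, 3) → (-5/2, -9); (2, 3) → (1, -9)
T2 reflect across x = 0: (2, -9) → (-2, -9); (1/2, 9) → (-1/2, 9); (-5/2, -9) → (5/2, -9); (1, -9) → (-1, -9)
T3 rotate counter-clockwise with cos θ = -8/17, sin θ = 15/17: (-2, -9) → (151/17, 42/17); (-1/2, 9) → (-131/17, -159/34); (5/2, -9) → (115/17, 219/34); (-1, -9) → (143/17, 57/17)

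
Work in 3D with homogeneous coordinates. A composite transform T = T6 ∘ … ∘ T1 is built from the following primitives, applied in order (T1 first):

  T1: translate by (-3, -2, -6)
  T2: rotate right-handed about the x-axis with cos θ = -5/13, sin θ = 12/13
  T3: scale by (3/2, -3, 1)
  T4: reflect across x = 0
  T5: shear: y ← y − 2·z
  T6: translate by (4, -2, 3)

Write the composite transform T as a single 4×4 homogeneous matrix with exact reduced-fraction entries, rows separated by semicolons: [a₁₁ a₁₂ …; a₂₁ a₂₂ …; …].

T = [-3/2 0 0 17/2; 0 -9/13 46/13 -284/13; 0 12/13 -5/13 45/13; 0 0 0 1]

T1 = [1 0 0 -3; 0 1 0 -2; 0 0 1 -6; 0 0 0 1]
T2·T1 = [1 0 0 -3; 0 -5/13 -12/13 82/13; 0 12/13 -5/13 6/13; 0 0 0 1]
T3·…·T1 = [3/2 0 0 -9/2; 0 15/13 36/13 -246/13; 0 12/13 -5/13 6/13; 0 0 0 1]
T4·…·T1 = [-3/2 0 0 9/2; 0 15/13 36/13 -246/13; 0 12/13 -5/13 6/13; 0 0 0 1]
T5·…·T1 = [-3/2 0 0 9/2; 0 -9/13 46/13 -258/13; 0 12/13 -5/13 6/13; 0 0 0 1]
T6·…·T1 = [-3/2 0 0 17/2; 0 -9/13 46/13 -284/13; 0 12/13 -5/13 45/13; 0 0 0 1]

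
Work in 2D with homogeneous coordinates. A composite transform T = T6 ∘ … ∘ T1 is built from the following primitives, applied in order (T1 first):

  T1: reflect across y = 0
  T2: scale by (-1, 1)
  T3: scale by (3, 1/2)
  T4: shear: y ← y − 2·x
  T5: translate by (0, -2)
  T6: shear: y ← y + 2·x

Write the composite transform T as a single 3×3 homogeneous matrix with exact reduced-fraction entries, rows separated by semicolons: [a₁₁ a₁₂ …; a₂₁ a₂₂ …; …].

T = [-3 0 0; 0 -1/2 -2; 0 0 1]

T1 = [1 0 0; 0 -1 0; 0 0 1]
T2·T1 = [-1 0 0; 0 -1 0; 0 0 1]
T3·…·T1 = [-3 0 0; 0 -1/2 0; 0 0 1]
T4·…·T1 = [-3 0 0; 6 -1/2 0; 0 0 1]
T5·…·T1 = [-3 0 0; 6 -1/2 -2; 0 0 1]
T6·…·T1 = [-3 0 0; 0 -1/2 -2; 0 0 1]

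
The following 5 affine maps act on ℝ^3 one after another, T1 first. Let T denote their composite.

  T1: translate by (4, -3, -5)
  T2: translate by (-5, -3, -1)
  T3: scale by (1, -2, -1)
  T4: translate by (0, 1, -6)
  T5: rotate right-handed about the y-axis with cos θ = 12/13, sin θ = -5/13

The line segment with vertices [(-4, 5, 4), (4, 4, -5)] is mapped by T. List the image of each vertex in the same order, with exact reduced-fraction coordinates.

image vertices: (-40/13, 3, -73/13), (11/13, 5, 75/13)

T1 translate by (4, -3, -5): (-4, 5, 4) → (0, 2, -1); (4, 4, -5) → (8, 1, -10)
T2 translate by (-5, -3, -1): (0, 2, -1) → (-5, -1, -2); (8, 1, -10) → (3, -2, -11)
T3 scale by (1, -2, -1): (-5, -1, -2) → (-5, 2, 2); (3, -2, -11) → (3, 4, 11)
T4 translate by (0, 1, -6): (-5, 2, 2) → (-5, 3, -4); (3, 4, 11) → (3, 5, 5)
T5 rotate right-handed about the y-axis with cos θ = 12/13, sin θ = -5/13: (-5, 3, -4) → (-40/13, 3, -73/13); (3, 5, 5) → (11/13, 5, 75/13)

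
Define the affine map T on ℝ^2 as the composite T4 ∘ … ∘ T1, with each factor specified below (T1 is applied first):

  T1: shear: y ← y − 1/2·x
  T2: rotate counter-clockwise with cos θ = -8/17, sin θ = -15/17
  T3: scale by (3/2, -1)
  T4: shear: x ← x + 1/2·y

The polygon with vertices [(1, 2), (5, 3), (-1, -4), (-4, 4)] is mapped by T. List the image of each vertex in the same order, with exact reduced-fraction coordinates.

T1 shear: y ← y − 1/2·x: (1, 2) → (1, 3/2); (5, 3) → (5, 1/2); (-1, -4) → (-1, -7/2); (-4, 4) → (-4, 6)
T2 rotate counter-clockwise with cos θ = -8/17, sin θ = -15/17: (1, 3/2) → (29/34, -27/17); (5, 1/2) → (-65/34, -79/17); (-1, -7/2) → (-89/34, 43/17); (-4, 6) → (122/17, 12/17)
T3 scale by (3/2, -1): (29/34, -27/17) → (87/68, 27/17); (-65/34, -79/17) → (-195/68, 79/17); (-89/34, 43/17) → (-267/68, -43/17); (122/17, 12/17) → (183/17, -12/17)
T4 shear: x ← x + 1/2·y: (87/68, 27/17) → (141/68, 27/17); (-195/68, 79/17) → (-37/68, 79/17); (-267/68, -43/17) → (-353/68, -43/17); (183/17, -12/17) → (177/17, -12/17)

image vertices: (141/68, 27/17), (-37/68, 79/17), (-353/68, -43/17), (177/17, -12/17)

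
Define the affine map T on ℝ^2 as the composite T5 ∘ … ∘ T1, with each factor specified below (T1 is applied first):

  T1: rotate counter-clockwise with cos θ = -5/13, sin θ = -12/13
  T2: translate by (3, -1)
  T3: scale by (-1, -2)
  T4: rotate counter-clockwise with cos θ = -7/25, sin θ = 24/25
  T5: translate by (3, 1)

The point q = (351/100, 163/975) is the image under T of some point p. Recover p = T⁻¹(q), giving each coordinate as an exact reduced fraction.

p = (-1/4, -7/3)

T1 = [-5/13 12/13 0; -12/13 -5/13 0; 0 0 1]
T2·T1 = [-5/13 12/13 3; -12/13 -5/13 -1; 0 0 1]
T3·…·T1 = [5/13 -12/13 -3; 24/13 10/13 2; 0 0 1]
T4·…·T1 = [-47/25 -12/25 -27/25; -48/325 -358/325 -86/25; 0 0 1]
T5·…·T1 = [-47/25 -12/25 48/25; -48/325 -358/325 -61/25; 0 0 1]
det M = 2; M⁻¹ = [-179/325 6/25 534/325; 24/325 -47/50 -1583/650; 0 0 1]
M⁻¹ · (351/100, 163/975)ᵀ = (-1/4, -7/3)ᵀ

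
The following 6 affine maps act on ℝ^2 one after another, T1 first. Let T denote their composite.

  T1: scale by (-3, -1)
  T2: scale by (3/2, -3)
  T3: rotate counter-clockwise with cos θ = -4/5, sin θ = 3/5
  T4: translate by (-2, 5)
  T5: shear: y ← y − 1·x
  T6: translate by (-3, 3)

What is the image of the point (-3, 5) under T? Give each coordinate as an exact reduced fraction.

T(p) = (-124/5, 259/10)

T1 scale by (-3, -1): (-3, 5) → (9, -5)
T2 scale by (3/2, -3): (9, -5) → (27/2, 15)
T3 rotate counter-clockwise with cos θ = -4/5, sin θ = 3/5: (27/2, 15) → (-99/5, -39/10)
T4 translate by (-2, 5): (-99/5, -39/10) → (-109/5, 11/10)
T5 shear: y ← y − 1·x: (-109/5, 11/10) → (-109/5, 229/10)
T6 translate by (-3, 3): (-109/5, 229/10) → (-124/5, 259/10)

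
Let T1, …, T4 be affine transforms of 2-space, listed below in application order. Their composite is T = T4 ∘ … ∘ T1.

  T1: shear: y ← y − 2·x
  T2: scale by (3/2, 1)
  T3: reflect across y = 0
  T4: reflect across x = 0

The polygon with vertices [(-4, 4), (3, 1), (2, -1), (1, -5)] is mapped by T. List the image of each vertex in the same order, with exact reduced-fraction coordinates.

image vertices: (6, -12), (-9/2, 5), (-3, 5), (-3/2, 7)

T1 shear: y ← y − 2·x: (-4, 4) → (-4, 12); (3, 1) → (3, -5); (2, -1) → (2, -5); (1, -5) → (1, -7)
T2 scale by (3/2, 1): (-4, 12) → (-6, 12); (3, -5) → (9/2, -5); (2, -5) → (3, -5); (1, -7) → (3/2, -7)
T3 reflect across y = 0: (-6, 12) → (-6, -12); (9/2, -5) → (9/2, 5); (3, -5) → (3, 5); (3/2, -7) → (3/2, 7)
T4 reflect across x = 0: (-6, -12) → (6, -12); (9/2, 5) → (-9/2, 5); (3, 5) → (-3, 5); (3/2, 7) → (-3/2, 7)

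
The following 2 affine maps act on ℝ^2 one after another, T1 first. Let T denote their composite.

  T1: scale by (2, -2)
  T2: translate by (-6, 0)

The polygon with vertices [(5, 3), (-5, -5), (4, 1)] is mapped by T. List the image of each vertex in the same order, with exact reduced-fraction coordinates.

T1 scale by (2, -2): (5, 3) → (10, -6); (-5, -5) → (-10, 10); (4, 1) → (8, -2)
T2 translate by (-6, 0): (10, -6) → (4, -6); (-10, 10) → (-16, 10); (8, -2) → (2, -2)

image vertices: (4, -6), (-16, 10), (2, -2)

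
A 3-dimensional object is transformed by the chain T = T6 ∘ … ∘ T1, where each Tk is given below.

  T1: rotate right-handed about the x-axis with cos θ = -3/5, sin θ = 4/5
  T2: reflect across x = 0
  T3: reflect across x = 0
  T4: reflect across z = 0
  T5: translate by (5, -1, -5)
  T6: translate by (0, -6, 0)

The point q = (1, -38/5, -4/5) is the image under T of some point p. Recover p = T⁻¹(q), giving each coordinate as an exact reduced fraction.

T1 = [1 0 0 0; 0 -3/5 -4/5 0; 0 4/5 -3/5 0; 0 0 0 1]
T2·T1 = [-1 0 0 0; 0 -3/5 -4/5 0; 0 4/5 -3/5 0; 0 0 0 1]
T3·…·T1 = [1 0 0 0; 0 -3/5 -4/5 0; 0 4/5 -3/5 0; 0 0 0 1]
T4·…·T1 = [1 0 0 0; 0 -3/5 -4/5 0; 0 -4/5 3/5 0; 0 0 0 1]
T5·…·T1 = [1 0 0 5; 0 -3/5 -4/5 -1; 0 -4/5 3/5 -5; 0 0 0 1]
T6·…·T1 = [1 0 0 5; 0 -3/5 -4/5 -7; 0 -4/5 3/5 -5; 0 0 0 1]
det M = -1; M⁻¹ = [1 0 0 -5; 0 -3/5 -4/5 -41/5; 0 -4/5 3/5 -13/5; 0 0 0 1]
M⁻¹ · (1, -38/5, -4/5)ᵀ = (-4, -3, 3)ᵀ

p = (-4, -3, 3)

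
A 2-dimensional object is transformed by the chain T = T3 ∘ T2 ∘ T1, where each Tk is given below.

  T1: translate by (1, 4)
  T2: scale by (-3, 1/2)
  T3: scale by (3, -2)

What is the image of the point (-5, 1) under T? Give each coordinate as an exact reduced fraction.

T1 translate by (1, 4): (-5, 1) → (-4, 5)
T2 scale by (-3, 1/2): (-4, 5) → (12, 5/2)
T3 scale by (3, -2): (12, 5/2) → (36, -5)

T(p) = (36, -5)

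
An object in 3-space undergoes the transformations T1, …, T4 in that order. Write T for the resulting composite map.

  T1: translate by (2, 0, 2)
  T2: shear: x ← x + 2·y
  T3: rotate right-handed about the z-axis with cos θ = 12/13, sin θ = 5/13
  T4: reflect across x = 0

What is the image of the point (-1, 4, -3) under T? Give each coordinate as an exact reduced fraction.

T(p) = (-88/13, 93/13, -1)

T1 translate by (2, 0, 2): (-1, 4, -3) → (1, 4, -1)
T2 shear: x ← x + 2·y: (1, 4, -1) → (9, 4, -1)
T3 rotate right-handed about the z-axis with cos θ = 12/13, sin θ = 5/13: (9, 4, -1) → (88/13, 93/13, -1)
T4 reflect across x = 0: (88/13, 93/13, -1) → (-88/13, 93/13, -1)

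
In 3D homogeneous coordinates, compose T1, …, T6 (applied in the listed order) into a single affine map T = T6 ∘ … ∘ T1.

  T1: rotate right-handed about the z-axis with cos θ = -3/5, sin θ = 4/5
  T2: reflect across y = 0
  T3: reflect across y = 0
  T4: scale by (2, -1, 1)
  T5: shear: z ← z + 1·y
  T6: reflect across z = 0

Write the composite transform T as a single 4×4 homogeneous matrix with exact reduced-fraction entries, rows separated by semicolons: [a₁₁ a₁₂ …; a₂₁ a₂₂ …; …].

T1 = [-3/5 -4/5 0 0; 4/5 -3/5 0 0; 0 0 1 0; 0 0 0 1]
T2·T1 = [-3/5 -4/5 0 0; -4/5 3/5 0 0; 0 0 1 0; 0 0 0 1]
T3·…·T1 = [-3/5 -4/5 0 0; 4/5 -3/5 0 0; 0 0 1 0; 0 0 0 1]
T4·…·T1 = [-6/5 -8/5 0 0; -4/5 3/5 0 0; 0 0 1 0; 0 0 0 1]
T5·…·T1 = [-6/5 -8/5 0 0; -4/5 3/5 0 0; -4/5 3/5 1 0; 0 0 0 1]
T6·…·T1 = [-6/5 -8/5 0 0; -4/5 3/5 0 0; 4/5 -3/5 -1 0; 0 0 0 1]

T = [-6/5 -8/5 0 0; -4/5 3/5 0 0; 4/5 -3/5 -1 0; 0 0 0 1]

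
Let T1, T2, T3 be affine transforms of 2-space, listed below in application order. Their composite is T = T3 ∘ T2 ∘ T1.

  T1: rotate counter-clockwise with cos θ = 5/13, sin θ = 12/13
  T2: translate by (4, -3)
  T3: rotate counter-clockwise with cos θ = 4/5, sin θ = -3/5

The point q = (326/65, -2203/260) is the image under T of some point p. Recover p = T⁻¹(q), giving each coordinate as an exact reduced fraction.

p = (5/4, -5)

T1 = [5/13 -12/13 0; 12/13 5/13 0; 0 0 1]
T2·T1 = [5/13 -12/13 4; 12/13 5/13 -3; 0 0 1]
T3·…·T1 = [56/65 -33/65 7/5; 33/65 56/65 -24/5; 0 0 1]
det M = 1; M⁻¹ = [56/65 33/65 16/13; -33/65 56/65 63/13; 0 0 1]
M⁻¹ · (326/65, -2203/260)ᵀ = (5/4, -5)ᵀ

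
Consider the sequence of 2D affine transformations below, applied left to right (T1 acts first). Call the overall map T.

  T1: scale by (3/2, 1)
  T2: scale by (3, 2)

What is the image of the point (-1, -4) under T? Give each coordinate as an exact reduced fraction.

T(p) = (-9/2, -8)

T1 scale by (3/2, 1): (-1, -4) → (-3/2, -4)
T2 scale by (3, 2): (-3/2, -4) → (-9/2, -8)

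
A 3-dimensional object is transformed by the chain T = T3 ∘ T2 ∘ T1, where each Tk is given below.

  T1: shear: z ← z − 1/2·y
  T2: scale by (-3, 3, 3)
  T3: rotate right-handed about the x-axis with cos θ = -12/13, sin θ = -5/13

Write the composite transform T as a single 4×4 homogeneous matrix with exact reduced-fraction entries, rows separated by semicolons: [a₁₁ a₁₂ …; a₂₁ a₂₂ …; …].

T = [-3 0 0 0; 0 -87/26 15/13 0; 0 3/13 -36/13 0; 0 0 0 1]

T1 = [1 0 0 0; 0 1 0 0; 0 -1/2 1 0; 0 0 0 1]
T2·T1 = [-3 0 0 0; 0 3 0 0; 0 -3/2 3 0; 0 0 0 1]
T3·…·T1 = [-3 0 0 0; 0 -87/26 15/13 0; 0 3/13 -36/13 0; 0 0 0 1]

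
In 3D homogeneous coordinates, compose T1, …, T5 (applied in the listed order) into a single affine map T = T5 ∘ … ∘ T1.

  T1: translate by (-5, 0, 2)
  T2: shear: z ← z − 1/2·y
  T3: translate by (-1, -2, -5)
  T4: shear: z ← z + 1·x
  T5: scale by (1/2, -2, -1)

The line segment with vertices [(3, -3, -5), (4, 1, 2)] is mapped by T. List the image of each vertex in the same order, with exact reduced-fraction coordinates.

T1 translate by (-5, 0, 2): (3, -3, -5) → (-2, -3, -3); (4, 1, 2) → (-1, 1, 4)
T2 shear: z ← z − 1/2·y: (-2, -3, -3) → (-2, -3, -3/2); (-1, 1, 4) → (-1, 1, 7/2)
T3 translate by (-1, -2, -5): (-2, -3, -3/2) → (-3, -5, -13/2); (-1, 1, 7/2) → (-2, -1, -3/2)
T4 shear: z ← z + 1·x: (-3, -5, -13/2) → (-3, -5, -19/2); (-2, -1, -3/2) → (-2, -1, -7/2)
T5 scale by (1/2, -2, -1): (-3, -5, -19/2) → (-3/2, 10, 19/2); (-2, -1, -7/2) → (-1, 2, 7/2)

image vertices: (-3/2, 10, 19/2), (-1, 2, 7/2)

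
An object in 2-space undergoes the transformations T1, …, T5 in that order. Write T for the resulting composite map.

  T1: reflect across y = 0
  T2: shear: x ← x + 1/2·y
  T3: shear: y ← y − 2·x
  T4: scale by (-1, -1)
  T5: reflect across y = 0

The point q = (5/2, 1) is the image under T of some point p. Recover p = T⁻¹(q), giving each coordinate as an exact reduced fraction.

p = (-1/2, 4)

T1 = [1 0 0; 0 -1 0; 0 0 1]
T2·T1 = [1 -1/2 0; 0 -1 0; 0 0 1]
T3·…·T1 = [1 -1/2 0; -2 0 0; 0 0 1]
T4·…·T1 = [-1 1/2 0; 2 0 0; 0 0 1]
T5·…·T1 = [-1 1/2 0; -2 0 0; 0 0 1]
det M = 1; M⁻¹ = [0 -1/2 0; 2 -1 0; 0 0 1]
M⁻¹ · (5/2, 1)ᵀ = (-1/2, 4)ᵀ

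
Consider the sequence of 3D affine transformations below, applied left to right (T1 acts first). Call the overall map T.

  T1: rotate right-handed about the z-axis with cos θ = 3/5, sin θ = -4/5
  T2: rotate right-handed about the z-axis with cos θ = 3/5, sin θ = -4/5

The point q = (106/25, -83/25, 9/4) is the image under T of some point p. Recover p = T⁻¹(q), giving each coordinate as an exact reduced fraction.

p = (2, 5, 9/4)

T1 = [3/5 4/5 0 0; -4/5 3/5 0 0; 0 0 1 0; 0 0 0 1]
T2·T1 = [-7/25 24/25 0 0; -24/25 -7/25 0 0; 0 0 1 0; 0 0 0 1]
det M = 1; M⁻¹ = [-7/25 -24/25 0 0; 24/25 -7/25 0 0; 0 0 1 0; 0 0 0 1]
M⁻¹ · (106/25, -83/25, 9/4)ᵀ = (2, 5, 9/4)ᵀ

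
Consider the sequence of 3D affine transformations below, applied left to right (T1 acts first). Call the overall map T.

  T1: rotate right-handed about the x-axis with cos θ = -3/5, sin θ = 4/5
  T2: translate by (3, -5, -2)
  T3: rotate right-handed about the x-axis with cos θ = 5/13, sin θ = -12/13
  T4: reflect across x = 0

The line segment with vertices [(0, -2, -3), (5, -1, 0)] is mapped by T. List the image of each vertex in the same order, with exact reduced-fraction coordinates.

image vertices: (-3, -11/5, 3/5), (-8, -278/65, 194/65)

T1 rotate right-handed about the x-axis with cos θ = -3/5, sin θ = 4/5: (0, -2, -3) → (0, 18/5, 1/5); (5, -1, 0) → (5, 3/5, -4/5)
T2 translate by (3, -5, -2): (0, 18/5, 1/5) → (3, -7/5, -9/5); (5, 3/5, -4/5) → (8, -22/5, -14/5)
T3 rotate right-handed about the x-axis with cos θ = 5/13, sin θ = -12/13: (3, -7/5, -9/5) → (3, -11/5, 3/5); (8, -22/5, -14/5) → (8, -278/65, 194/65)
T4 reflect across x = 0: (3, -11/5, 3/5) → (-3, -11/5, 3/5); (8, -278/65, 194/65) → (-8, -278/65, 194/65)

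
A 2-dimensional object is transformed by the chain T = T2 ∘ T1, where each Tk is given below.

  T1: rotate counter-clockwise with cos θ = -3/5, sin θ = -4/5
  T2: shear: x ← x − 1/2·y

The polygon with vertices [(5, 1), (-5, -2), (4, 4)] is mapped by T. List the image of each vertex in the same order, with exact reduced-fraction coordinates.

T1 rotate counter-clockwise with cos θ = -3/5, sin θ = -4/5: (5, 1) → (-11/5, -23/5); (-5, -2) → (7/5, 26/5); (4, 4) → (4/5, -28/5)
T2 shear: x ← x − 1/2·y: (-11/5, -23/5) → (1/10, -23/5); (7/5, 26/5) → (-6/5, 26/5); (4/5, -28/5) → (18/5, -28/5)

image vertices: (1/10, -23/5), (-6/5, 26/5), (18/5, -28/5)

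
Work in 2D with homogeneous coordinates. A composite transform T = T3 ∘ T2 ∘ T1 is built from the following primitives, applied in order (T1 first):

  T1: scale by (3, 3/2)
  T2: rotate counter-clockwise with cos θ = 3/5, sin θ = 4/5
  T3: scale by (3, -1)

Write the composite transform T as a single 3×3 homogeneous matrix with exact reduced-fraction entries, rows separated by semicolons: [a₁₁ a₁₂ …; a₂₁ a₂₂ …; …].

T1 = [3 0 0; 0 3/2 0; 0 0 1]
T2·T1 = [9/5 -6/5 0; 12/5 9/10 0; 0 0 1]
T3·…·T1 = [27/5 -18/5 0; -12/5 -9/10 0; 0 0 1]

T = [27/5 -18/5 0; -12/5 -9/10 0; 0 0 1]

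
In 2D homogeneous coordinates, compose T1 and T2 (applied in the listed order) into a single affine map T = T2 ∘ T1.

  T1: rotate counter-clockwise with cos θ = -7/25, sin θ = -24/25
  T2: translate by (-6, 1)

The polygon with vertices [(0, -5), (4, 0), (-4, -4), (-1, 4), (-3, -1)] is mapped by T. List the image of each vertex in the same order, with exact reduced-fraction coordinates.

image vertices: (-54/5, 12/5), (-178/25, -71/25), (-218/25, 149/25), (-47/25, 21/25), (-153/25, 104/25)

T1 rotate counter-clockwise with cos θ = -7/25, sin θ = -24/25: (0, -5) → (-24/5, 7/5); (4, 0) → (-28/25, -96/25); (-4, -4) → (-68/25, 124/25); (-1, 4) → (103/25, -4/25); (-3, -1) → (-3/25, 79/25)
T2 translate by (-6, 1): (-24/5, 7/5) → (-54/5, 12/5); (-28/25, -96/25) → (-178/25, -71/25); (-68/25, 124/25) → (-218/25, 149/25); (103/25, -4/25) → (-47/25, 21/25); (-3/25, 79/25) → (-153/25, 104/25)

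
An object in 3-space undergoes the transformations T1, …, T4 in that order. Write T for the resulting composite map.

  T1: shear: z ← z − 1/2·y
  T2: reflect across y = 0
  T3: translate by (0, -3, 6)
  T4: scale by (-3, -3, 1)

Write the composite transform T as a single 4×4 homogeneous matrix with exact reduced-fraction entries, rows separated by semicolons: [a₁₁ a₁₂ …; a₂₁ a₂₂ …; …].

T = [-3 0 0 0; 0 3 0 9; 0 -1/2 1 6; 0 0 0 1]

T1 = [1 0 0 0; 0 1 0 0; 0 -1/2 1 0; 0 0 0 1]
T2·T1 = [1 0 0 0; 0 -1 0 0; 0 -1/2 1 0; 0 0 0 1]
T3·…·T1 = [1 0 0 0; 0 -1 0 -3; 0 -1/2 1 6; 0 0 0 1]
T4·…·T1 = [-3 0 0 0; 0 3 0 9; 0 -1/2 1 6; 0 0 0 1]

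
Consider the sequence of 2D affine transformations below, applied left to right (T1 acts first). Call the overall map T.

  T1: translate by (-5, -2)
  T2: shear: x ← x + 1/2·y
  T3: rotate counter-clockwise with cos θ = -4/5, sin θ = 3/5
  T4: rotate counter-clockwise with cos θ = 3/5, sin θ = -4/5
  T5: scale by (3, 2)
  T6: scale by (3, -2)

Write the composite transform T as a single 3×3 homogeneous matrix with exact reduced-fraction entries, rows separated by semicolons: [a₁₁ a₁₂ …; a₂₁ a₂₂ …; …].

T1 = [1 0 -5; 0 1 -2; 0 0 1]
T2·T1 = [1 1/2 -6; 0 1 -2; 0 0 1]
T3·…·T1 = [-4/5 -1 6; 3/5 -1/2 -2; 0 0 1]
T4·…·T1 = [0 -1 2; 1 1/2 -6; 0 0 1]
T5·…·T1 = [0 -3 6; 2 1 -12; 0 0 1]
T6·…·T1 = [0 -9 18; -4 -2 24; 0 0 1]

T = [0 -9 18; -4 -2 24; 0 0 1]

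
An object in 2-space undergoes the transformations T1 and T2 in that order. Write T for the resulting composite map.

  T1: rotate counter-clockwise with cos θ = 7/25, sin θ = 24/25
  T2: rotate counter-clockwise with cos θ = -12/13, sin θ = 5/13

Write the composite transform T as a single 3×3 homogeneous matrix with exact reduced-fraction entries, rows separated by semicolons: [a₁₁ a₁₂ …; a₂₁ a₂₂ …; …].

T1 = [7/25 -24/25 0; 24/25 7/25 0; 0 0 1]
T2·T1 = [-204/325 253/325 0; -253/325 -204/325 0; 0 0 1]

T = [-204/325 253/325 0; -253/325 -204/325 0; 0 0 1]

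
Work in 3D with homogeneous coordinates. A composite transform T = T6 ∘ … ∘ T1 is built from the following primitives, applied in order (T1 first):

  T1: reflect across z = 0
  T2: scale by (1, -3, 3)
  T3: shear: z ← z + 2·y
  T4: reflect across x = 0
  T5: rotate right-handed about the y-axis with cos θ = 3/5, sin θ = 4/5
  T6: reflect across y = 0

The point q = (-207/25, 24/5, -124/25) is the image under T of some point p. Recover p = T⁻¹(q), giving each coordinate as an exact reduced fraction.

p = (1, 8/5, 0)

T1 = [1 0 0 0; 0 1 0 0; 0 0 -1 0; 0 0 0 1]
T2·T1 = [1 0 0 0; 0 -3 0 0; 0 0 -3 0; 0 0 0 1]
T3·…·T1 = [1 0 0 0; 0 -3 0 0; 0 -6 -3 0; 0 0 0 1]
T4·…·T1 = [-1 0 0 0; 0 -3 0 0; 0 -6 -3 0; 0 0 0 1]
T5·…·T1 = [-3/5 -24/5 -12/5 0; 0 -3 0 0; 4/5 -18/5 -9/5 0; 0 0 0 1]
T6·…·T1 = [-3/5 -24/5 -12/5 0; 0 3 0 0; 4/5 -18/5 -9/5 0; 0 0 0 1]
det M = 9; M⁻¹ = [-3/5 0 4/5 0; 0 1/3 0 0; -4/15 -2/3 -1/5 0; 0 0 0 1]
M⁻¹ · (-207/25, 24/5, -124/25)ᵀ = (1, 8/5, 0)ᵀ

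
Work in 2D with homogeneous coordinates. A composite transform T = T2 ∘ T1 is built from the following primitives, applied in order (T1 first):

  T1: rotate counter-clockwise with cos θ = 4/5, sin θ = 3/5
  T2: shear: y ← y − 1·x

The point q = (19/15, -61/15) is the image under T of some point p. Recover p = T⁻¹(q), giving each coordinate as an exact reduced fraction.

p = (-2/3, -3)

T1 = [4/5 -3/5 0; 3/5 4/5 0; 0 0 1]
T2·T1 = [4/5 -3/5 0; -1/5 7/5 0; 0 0 1]
det M = 1; M⁻¹ = [7/5 3/5 0; 1/5 4/5 0; 0 0 1]
M⁻¹ · (19/15, -61/15)ᵀ = (-2/3, -3)ᵀ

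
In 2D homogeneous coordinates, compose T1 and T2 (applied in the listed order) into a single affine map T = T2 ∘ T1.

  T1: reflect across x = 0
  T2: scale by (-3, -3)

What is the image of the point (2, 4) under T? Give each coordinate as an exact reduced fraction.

T(p) = (6, -12)

T1 reflect across x = 0: (2, 4) → (-2, 4)
T2 scale by (-3, -3): (-2, 4) → (6, -12)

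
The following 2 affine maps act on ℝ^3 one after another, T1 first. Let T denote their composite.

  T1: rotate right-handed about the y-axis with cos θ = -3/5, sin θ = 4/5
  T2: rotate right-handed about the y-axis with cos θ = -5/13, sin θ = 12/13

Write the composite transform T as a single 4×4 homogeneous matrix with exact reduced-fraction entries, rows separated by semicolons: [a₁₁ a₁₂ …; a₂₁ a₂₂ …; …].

T1 = [-3/5 0 4/5 0; 0 1 0 0; -4/5 0 -3/5 0; 0 0 0 1]
T2·T1 = [-33/65 0 -56/65 0; 0 1 0 0; 56/65 0 -33/65 0; 0 0 0 1]

T = [-33/65 0 -56/65 0; 0 1 0 0; 56/65 0 -33/65 0; 0 0 0 1]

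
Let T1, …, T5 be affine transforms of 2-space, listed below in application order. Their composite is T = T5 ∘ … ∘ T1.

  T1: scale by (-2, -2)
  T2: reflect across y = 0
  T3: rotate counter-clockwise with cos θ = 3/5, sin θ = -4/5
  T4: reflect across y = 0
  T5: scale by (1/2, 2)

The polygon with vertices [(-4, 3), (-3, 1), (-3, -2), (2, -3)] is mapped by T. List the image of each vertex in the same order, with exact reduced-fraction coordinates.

image vertices: (24/5, 28/5), (13/5, 36/5), (1/5, 72/5), (-18/5, 4/5)

T1 scale by (-2, -2): (-4, 3) → (8, -6); (-3, 1) → (6, -2); (-3, -2) → (6, 4); (2, -3) → (-4, 6)
T2 reflect across y = 0: (8, -6) → (8, 6); (6, -2) → (6, 2); (6, 4) → (6, -4); (-4, 6) → (-4, -6)
T3 rotate counter-clockwise with cos θ = 3/5, sin θ = -4/5: (8, 6) → (48/5, -14/5); (6, 2) → (26/5, -18/5); (6, -4) → (2/5, -36/5); (-4, -6) → (-36/5, -2/5)
T4 reflect across y = 0: (48/5, -14/5) → (48/5, 14/5); (26/5, -18/5) → (26/5, 18/5); (2/5, -36/5) → (2/5, 36/5); (-36/5, -2/5) → (-36/5, 2/5)
T5 scale by (1/2, 2): (48/5, 14/5) → (24/5, 28/5); (26/5, 18/5) → (13/5, 36/5); (2/5, 36/5) → (1/5, 72/5); (-36/5, 2/5) → (-18/5, 4/5)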